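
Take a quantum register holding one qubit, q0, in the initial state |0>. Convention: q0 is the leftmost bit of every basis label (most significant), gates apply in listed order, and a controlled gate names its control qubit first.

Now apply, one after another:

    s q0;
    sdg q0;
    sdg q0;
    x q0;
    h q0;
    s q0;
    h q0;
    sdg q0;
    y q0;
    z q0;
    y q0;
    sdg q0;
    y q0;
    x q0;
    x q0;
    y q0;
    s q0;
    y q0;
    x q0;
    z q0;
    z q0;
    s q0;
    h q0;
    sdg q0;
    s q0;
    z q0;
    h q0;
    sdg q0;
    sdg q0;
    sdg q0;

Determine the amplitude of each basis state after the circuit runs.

The final amplitudes are 1/2 - I/2 on |0>, 1/2 - I/2 on |1>.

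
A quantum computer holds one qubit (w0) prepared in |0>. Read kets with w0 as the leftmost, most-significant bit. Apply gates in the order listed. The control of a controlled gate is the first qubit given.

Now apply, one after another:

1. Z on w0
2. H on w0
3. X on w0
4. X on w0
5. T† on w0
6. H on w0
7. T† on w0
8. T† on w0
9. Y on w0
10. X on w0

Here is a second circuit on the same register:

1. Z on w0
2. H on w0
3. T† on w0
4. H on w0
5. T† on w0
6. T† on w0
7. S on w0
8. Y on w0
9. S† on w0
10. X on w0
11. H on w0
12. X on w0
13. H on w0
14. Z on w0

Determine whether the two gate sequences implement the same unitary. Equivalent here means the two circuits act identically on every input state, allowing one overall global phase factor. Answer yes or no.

No, they are not equivalent — no single phase factor reconciles the two unitaries.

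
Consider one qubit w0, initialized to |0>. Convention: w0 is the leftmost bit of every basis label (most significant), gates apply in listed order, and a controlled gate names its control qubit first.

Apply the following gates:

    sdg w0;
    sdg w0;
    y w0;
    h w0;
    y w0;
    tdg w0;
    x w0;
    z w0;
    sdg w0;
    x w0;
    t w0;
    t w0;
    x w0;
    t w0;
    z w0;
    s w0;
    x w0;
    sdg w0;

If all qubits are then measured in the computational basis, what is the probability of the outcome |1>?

Outcome |1> occurs with probability 1/2.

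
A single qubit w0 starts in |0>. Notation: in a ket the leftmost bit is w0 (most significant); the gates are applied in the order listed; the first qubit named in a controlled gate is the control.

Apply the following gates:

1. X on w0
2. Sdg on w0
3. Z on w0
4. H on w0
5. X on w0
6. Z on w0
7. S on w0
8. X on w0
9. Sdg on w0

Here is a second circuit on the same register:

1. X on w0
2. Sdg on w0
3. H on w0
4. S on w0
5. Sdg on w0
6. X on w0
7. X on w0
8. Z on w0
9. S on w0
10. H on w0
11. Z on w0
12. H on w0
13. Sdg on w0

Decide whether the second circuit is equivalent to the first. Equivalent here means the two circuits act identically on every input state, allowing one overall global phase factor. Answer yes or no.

Yes: on every input state the two circuits agree up to one overall phase factor.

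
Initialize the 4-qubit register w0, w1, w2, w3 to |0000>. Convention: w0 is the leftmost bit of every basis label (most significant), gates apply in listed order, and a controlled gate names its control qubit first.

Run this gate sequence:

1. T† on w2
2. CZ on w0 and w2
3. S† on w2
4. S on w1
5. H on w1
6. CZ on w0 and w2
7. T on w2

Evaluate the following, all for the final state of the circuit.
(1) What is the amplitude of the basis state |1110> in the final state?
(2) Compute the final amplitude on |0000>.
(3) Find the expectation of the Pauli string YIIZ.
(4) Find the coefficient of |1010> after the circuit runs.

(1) |1110> carries amplitude 0 in the final state.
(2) The final state's coefficient on |0000> equals sqrt(2)/2.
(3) The expectation value of YIIZ is 0.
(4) |1010> carries amplitude 0 in the final state.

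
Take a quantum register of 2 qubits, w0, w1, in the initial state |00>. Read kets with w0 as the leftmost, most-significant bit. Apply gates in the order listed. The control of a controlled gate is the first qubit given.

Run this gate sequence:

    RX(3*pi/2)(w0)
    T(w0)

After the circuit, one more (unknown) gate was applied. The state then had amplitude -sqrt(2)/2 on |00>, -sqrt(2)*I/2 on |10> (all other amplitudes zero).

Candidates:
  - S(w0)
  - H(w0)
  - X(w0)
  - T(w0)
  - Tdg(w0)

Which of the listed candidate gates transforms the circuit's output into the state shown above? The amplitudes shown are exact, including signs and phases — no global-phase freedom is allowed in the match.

The unique candidate consistent with the amplitudes is Tdg(w0).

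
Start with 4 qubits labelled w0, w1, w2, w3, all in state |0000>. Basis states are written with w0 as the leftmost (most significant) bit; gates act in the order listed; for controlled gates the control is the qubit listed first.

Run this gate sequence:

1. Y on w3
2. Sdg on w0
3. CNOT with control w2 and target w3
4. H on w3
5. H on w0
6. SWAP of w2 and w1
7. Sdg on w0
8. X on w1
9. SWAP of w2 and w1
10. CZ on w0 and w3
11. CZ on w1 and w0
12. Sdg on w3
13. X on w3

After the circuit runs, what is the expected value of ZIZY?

The expectation value of ZIZY is 1.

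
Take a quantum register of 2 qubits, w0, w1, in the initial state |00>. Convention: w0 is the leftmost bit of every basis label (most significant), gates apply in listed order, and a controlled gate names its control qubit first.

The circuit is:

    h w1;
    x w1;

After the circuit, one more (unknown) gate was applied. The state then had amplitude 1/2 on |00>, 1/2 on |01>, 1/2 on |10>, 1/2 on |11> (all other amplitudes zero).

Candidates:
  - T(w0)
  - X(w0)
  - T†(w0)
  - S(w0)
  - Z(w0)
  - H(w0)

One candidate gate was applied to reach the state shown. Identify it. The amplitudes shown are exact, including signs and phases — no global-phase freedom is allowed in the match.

The unique candidate consistent with the amplitudes is H(w0).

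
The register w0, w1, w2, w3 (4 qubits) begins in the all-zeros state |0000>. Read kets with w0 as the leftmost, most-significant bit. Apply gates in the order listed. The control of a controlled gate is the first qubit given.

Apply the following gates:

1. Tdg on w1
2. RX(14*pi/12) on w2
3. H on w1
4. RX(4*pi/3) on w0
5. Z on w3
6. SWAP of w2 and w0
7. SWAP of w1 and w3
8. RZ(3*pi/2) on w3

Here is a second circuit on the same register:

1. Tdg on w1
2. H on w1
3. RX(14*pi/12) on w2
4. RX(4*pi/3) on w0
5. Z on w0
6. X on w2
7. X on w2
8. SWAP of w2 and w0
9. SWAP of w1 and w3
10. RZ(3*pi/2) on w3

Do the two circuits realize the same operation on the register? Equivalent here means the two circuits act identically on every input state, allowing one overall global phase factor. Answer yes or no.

No: there is an input state on which the two circuits produce genuinely different outputs (not merely differing by a phase).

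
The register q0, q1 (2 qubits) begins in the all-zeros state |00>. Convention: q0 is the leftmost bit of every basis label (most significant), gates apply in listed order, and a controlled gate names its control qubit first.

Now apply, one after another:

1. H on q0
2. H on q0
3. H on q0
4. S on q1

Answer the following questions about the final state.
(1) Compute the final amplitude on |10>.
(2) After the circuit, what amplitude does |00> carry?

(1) |10> carries amplitude sqrt(2)/2 in the final state. Key observation: steps 1-2 multiply out to the identity, so the circuit reduces to the remaining gates.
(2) The amplitude on |00> is sqrt(2)/2.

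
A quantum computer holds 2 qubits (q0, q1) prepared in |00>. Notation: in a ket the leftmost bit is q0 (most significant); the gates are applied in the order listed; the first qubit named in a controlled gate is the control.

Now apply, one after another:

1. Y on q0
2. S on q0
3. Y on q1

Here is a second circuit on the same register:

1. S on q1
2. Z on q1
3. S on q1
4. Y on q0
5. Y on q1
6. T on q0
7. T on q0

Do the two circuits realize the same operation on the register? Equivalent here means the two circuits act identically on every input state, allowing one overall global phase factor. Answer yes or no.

Yes — the two circuits implement the same unitary up to a global phase.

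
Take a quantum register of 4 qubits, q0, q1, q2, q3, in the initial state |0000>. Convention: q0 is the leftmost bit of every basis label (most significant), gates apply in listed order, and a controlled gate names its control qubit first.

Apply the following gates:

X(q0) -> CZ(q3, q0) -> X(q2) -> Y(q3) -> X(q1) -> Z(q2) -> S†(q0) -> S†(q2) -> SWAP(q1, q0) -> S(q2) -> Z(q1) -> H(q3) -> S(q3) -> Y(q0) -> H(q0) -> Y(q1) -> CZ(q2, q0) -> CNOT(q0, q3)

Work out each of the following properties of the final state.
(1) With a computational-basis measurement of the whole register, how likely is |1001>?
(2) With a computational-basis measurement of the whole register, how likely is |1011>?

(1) A full measurement returns |1001> with probability 0.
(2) Outcome |1011> occurs with probability 1/4.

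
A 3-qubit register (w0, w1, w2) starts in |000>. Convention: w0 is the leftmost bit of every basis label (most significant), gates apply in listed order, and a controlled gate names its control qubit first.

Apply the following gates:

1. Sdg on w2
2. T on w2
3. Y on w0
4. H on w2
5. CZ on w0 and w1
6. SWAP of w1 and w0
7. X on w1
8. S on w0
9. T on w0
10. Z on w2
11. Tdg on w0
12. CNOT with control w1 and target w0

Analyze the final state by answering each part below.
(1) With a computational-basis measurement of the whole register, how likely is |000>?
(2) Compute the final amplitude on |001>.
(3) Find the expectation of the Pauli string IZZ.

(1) A full measurement returns |000> with probability 1/2.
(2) The final state's coefficient on |001> equals -sqrt(2)*I/2.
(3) The observable IZZ averages to 0.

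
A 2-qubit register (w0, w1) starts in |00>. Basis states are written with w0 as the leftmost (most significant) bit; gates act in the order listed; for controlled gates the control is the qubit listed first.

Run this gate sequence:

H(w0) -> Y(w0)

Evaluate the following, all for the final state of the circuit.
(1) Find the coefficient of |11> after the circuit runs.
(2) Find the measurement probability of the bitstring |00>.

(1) |11> carries amplitude 0 in the final state.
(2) A full measurement returns |00> with probability 1/2.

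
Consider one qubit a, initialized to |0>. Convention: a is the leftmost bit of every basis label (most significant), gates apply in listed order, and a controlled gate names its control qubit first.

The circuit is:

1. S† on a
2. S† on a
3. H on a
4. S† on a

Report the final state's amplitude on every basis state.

The resulting statevector has amplitude sqrt(2)/2 on |0>, -sqrt(2)*I/2 on |1>.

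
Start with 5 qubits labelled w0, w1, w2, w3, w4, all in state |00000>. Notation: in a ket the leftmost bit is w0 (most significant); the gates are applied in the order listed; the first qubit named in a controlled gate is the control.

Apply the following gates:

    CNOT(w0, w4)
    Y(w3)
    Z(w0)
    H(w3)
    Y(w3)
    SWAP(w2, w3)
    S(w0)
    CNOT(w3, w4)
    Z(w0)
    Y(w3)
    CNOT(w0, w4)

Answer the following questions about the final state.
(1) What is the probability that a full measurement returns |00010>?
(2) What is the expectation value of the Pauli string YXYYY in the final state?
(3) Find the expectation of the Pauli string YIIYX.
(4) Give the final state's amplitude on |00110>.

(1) The probability of measuring |00010> is 1/2.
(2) The observable YXYYY averages to 0.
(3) In the final state, YIIYX has expectation 0.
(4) The final state's coefficient on |00110> equals -sqrt(2)*I/2.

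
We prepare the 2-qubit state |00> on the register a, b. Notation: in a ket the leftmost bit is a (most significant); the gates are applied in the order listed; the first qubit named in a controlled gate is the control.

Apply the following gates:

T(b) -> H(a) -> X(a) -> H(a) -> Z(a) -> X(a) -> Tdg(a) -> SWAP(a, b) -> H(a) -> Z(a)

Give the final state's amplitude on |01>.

The final state's coefficient on |01> equals -sqrt(2)*exp(3*I*pi/4)/2. Key observation: the block from step 2 through step 5 cancels to the identity and can be dropped.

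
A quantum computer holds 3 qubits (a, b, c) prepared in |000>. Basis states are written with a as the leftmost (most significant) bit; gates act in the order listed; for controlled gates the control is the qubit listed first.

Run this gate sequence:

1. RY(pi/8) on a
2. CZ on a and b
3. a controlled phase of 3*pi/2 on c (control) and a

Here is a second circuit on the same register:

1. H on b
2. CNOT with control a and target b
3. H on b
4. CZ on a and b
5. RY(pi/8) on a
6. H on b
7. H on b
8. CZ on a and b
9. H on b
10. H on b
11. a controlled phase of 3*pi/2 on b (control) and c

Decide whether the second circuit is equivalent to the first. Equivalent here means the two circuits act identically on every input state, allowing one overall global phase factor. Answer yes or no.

No — the two circuits implement different unitaries, even allowing a global phase.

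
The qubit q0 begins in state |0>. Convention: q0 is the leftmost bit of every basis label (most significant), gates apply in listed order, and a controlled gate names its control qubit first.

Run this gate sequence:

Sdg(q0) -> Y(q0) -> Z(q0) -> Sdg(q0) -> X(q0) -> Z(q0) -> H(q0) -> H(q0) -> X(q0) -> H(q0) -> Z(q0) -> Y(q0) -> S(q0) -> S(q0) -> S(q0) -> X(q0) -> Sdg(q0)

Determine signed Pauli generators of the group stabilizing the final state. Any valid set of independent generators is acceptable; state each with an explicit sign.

The stabilizer group can be generated by -X, among other valid generating sets.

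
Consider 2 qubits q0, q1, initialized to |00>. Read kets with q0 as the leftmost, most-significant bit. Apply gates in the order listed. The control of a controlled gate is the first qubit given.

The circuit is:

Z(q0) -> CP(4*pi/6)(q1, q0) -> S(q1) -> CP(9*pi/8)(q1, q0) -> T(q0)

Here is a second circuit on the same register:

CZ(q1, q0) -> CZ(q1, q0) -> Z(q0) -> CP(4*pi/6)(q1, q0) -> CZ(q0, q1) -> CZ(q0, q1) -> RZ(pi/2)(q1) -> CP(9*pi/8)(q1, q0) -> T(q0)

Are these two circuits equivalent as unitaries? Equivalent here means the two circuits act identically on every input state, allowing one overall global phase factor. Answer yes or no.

Yes, they are equivalent — the unitaries differ by at most a global phase.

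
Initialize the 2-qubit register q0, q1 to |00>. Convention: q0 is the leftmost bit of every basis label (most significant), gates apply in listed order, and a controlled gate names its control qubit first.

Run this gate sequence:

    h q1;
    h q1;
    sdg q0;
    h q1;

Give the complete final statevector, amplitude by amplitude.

After the circuit, the state carries amplitude sqrt(2)/2 on |00>, sqrt(2)/2 on |01>, 0 on |10>, 0 on |11>. Key observation: the block from step 1 through step 2 cancels to the identity and can be dropped.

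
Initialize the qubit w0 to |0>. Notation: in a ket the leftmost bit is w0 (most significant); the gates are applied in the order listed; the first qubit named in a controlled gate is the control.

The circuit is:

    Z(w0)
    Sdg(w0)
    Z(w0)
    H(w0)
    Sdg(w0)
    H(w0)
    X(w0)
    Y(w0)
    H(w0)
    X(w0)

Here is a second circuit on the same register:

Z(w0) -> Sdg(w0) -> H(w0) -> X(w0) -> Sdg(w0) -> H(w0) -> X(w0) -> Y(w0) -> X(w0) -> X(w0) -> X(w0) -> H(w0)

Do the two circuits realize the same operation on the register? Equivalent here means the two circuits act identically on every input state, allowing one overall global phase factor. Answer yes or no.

No: there is an input state on which the two circuits produce genuinely different outputs (not merely differing by a phase).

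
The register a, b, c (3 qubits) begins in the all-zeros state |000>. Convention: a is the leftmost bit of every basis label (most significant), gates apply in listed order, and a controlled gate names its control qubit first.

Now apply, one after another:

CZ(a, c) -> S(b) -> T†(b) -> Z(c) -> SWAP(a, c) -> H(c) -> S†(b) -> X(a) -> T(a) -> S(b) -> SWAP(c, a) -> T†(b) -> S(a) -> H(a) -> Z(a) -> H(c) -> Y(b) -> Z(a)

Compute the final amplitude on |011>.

The final state's coefficient on |011> equals 1/2.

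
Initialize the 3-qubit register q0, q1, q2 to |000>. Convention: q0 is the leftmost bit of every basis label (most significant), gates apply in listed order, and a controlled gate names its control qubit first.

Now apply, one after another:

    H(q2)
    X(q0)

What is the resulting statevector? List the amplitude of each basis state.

The final amplitudes are sqrt(2)/2 on |100>, sqrt(2)/2 on |101>, and 0 on every other basis state.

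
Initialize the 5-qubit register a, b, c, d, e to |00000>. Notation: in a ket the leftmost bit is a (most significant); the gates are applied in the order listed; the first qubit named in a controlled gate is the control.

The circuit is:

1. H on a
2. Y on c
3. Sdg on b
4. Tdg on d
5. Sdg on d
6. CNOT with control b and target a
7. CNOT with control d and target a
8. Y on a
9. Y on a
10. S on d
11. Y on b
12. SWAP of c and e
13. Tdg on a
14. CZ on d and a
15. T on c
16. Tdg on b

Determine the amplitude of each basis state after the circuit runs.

The final amplitudes are sqrt(2)*exp(3*I*pi/4)/2 on |01001>, sqrt(2)*I/2 on |11001>, and 0 on every other basis state.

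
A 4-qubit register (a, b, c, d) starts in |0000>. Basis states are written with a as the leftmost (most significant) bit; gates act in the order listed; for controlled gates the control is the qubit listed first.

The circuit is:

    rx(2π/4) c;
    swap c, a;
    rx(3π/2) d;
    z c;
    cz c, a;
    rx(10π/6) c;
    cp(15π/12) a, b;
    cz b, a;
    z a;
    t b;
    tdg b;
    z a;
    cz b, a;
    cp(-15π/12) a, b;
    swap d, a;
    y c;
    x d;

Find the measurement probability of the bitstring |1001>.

The probability of measuring |1001> is 1/16. Key observation: the block from step 7 through step 14 cancels to the identity and can be dropped.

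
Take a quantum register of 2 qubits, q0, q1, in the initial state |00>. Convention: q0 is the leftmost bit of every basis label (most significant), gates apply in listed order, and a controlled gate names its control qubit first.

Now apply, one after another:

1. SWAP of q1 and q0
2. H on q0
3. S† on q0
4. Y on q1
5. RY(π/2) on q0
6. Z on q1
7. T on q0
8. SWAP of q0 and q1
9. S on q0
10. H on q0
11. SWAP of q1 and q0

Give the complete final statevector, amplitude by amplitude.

The resulting statevector has amplitude sqrt(2)*(1 + I)/4 on |00>, sqrt(2)*(-1 - I)/4 on |01>, 1/2 on |10>, -1/2 on |11>.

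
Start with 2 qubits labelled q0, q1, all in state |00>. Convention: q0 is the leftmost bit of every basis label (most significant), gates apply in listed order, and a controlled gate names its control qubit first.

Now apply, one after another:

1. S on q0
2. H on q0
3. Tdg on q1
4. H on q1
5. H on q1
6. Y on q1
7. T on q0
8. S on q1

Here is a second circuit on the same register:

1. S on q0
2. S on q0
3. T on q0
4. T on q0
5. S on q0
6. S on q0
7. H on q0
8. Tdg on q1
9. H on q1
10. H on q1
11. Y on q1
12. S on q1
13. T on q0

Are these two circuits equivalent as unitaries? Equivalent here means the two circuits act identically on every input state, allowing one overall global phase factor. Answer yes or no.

Yes, they are equivalent — the unitaries differ by at most a global phase.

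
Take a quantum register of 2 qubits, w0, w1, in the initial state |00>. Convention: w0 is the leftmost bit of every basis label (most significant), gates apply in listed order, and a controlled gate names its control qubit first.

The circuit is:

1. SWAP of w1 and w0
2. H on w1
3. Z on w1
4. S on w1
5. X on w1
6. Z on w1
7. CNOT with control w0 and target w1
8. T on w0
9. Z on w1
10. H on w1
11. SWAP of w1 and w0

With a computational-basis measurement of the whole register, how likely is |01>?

Outcome |01> occurs with probability 0.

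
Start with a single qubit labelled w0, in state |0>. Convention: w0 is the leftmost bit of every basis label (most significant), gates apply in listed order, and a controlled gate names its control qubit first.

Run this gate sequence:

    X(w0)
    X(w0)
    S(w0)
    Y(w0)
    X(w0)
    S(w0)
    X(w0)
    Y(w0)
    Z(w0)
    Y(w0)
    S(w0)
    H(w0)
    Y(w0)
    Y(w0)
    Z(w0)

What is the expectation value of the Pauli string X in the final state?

The expectation value of X is 1.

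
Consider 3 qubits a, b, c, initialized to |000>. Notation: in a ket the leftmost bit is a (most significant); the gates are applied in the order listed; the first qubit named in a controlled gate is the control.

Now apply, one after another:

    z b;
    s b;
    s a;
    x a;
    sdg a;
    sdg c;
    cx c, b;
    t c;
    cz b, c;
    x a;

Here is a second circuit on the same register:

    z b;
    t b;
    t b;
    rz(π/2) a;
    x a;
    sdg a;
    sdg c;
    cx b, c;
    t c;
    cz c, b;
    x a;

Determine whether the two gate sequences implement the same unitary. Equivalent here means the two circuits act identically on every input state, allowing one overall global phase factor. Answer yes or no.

No, they are not equivalent — no single phase factor reconciles the two unitaries.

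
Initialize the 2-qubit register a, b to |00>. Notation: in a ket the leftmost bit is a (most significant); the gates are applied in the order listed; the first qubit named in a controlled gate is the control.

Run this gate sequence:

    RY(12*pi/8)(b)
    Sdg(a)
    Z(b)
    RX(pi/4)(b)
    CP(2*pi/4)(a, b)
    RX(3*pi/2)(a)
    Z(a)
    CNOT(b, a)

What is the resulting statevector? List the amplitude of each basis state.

After the circuit, the state carries amplitude sqrt(sqrt(2) + 2)/4 - I*sqrt(2 - sqrt(2))/4 on |00>, -sqrt(2 - sqrt(2))/4 - I*sqrt(sqrt(2) + 2)/4 on |01>, -sqrt(2 - sqrt(2))/4 - I*sqrt(sqrt(2) + 2)/4 on |10>, sqrt(sqrt(2) + 2)/4 - I*sqrt(2 - sqrt(2))/4 on |11>.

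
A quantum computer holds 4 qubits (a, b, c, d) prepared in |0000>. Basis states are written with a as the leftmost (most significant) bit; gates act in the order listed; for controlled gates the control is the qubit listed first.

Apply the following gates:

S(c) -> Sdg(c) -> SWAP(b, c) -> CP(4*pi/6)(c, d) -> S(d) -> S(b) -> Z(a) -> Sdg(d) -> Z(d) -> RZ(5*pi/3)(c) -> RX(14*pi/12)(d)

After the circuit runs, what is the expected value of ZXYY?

The expectation value of ZXYY is 0. Key observation: the block from step 1 through step 2 cancels to the identity and can be dropped.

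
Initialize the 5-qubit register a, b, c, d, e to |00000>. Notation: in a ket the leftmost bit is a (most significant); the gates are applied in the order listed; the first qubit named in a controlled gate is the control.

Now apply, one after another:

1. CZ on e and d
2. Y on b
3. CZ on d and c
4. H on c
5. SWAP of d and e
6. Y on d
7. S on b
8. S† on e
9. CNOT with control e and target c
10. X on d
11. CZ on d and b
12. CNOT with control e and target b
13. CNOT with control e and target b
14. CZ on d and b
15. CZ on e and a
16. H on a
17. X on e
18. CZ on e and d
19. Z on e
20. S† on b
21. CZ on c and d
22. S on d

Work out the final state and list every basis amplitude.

The final amplitudes are 1/2 on |01001>, 1/2 on |01101>, 1/2 on |11001>, 1/2 on |11101>, and 0 on every other basis state. Key observation: gates 11-14 undo each other exactly, leaving only the rest of the circuit to track.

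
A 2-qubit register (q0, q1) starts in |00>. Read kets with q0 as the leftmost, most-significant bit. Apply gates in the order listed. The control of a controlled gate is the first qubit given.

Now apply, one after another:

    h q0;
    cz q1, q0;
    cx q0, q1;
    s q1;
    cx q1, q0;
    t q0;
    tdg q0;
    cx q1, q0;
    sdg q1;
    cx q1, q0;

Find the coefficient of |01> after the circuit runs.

The amplitude on |01> is sqrt(2)/2. Key observation: gates 4-9 undo each other exactly, leaving only the rest of the circuit to track.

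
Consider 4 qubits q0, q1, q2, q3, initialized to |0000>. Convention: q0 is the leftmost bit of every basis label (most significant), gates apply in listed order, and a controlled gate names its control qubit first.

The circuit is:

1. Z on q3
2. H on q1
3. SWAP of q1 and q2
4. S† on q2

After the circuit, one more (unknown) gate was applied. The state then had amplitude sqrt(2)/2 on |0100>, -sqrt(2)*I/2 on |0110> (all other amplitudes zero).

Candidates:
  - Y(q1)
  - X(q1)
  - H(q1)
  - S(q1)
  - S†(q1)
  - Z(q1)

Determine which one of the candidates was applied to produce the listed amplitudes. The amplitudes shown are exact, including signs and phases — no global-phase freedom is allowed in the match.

The applied gate was X(q1).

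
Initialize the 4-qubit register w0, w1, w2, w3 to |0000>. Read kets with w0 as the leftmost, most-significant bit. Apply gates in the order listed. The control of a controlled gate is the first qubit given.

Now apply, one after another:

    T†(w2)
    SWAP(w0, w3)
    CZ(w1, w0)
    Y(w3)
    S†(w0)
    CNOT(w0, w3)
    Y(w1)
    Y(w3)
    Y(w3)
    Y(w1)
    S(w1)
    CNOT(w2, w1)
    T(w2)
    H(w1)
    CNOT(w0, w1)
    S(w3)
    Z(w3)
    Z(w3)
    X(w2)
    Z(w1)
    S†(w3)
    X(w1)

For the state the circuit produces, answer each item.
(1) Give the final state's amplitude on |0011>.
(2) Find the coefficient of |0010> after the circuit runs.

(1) The final state's coefficient on |0011> equals -sqrt(2)*I/2.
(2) The amplitude on |0010> is 0.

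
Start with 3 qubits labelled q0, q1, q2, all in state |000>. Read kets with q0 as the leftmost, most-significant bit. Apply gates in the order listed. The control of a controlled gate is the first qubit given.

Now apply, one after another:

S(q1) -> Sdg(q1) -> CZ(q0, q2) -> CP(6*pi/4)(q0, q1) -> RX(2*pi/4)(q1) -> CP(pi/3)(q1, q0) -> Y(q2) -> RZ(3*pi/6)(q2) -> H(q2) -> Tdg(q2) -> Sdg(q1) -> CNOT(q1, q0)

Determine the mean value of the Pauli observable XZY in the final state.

In the final state, XZY has expectation 0.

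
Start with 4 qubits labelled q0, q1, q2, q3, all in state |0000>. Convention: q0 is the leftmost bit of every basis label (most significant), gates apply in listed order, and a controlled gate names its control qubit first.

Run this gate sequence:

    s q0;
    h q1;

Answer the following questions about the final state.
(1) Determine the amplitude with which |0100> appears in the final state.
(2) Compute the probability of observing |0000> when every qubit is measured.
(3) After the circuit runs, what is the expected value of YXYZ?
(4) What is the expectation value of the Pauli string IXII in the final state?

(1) The amplitude on |0100> is sqrt(2)/2.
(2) A full measurement returns |0000> with probability 1/2.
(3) The expectation value of YXYZ is 0.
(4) In the final state, IXII has expectation 1.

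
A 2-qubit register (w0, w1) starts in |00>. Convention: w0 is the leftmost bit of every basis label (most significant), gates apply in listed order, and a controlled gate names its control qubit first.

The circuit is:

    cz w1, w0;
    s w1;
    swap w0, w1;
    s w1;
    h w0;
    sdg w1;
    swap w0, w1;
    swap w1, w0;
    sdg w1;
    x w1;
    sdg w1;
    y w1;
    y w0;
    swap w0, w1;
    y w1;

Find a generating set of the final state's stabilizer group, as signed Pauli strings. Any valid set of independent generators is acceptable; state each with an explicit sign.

The stabilizer group can be generated by +IX, +ZI, among other valid generating sets.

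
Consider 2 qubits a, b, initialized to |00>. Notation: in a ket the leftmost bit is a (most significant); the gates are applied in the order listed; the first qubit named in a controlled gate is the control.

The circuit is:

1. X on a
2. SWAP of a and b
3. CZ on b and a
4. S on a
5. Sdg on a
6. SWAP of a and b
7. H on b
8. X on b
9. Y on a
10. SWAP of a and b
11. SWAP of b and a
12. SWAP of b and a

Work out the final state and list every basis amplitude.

After the circuit, the state carries amplitude -sqrt(2)*I/2 on |00>, 0 on |01>, -sqrt(2)*I/2 on |10>, 0 on |11>. Key observation: steps 4-5 multiply out to the identity, so the circuit reduces to the remaining gates.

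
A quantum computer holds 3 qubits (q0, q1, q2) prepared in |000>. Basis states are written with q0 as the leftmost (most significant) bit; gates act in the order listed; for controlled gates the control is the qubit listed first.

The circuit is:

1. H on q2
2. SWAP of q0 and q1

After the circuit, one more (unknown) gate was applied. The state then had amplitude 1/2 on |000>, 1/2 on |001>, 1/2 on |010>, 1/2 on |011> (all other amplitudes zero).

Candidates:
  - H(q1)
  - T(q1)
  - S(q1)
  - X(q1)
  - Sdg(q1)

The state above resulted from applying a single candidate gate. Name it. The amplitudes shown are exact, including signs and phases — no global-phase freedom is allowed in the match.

The applied gate was H(q1).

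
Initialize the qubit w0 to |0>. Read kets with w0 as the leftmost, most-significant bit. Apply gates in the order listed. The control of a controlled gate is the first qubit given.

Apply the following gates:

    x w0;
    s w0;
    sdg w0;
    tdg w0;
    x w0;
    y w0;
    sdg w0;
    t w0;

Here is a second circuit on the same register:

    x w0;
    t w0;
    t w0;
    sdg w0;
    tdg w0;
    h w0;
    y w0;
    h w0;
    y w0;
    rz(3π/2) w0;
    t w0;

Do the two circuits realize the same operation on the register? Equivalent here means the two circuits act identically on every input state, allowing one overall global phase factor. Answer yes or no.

No: there is an input state on which the two circuits produce genuinely different outputs (not merely differing by a phase).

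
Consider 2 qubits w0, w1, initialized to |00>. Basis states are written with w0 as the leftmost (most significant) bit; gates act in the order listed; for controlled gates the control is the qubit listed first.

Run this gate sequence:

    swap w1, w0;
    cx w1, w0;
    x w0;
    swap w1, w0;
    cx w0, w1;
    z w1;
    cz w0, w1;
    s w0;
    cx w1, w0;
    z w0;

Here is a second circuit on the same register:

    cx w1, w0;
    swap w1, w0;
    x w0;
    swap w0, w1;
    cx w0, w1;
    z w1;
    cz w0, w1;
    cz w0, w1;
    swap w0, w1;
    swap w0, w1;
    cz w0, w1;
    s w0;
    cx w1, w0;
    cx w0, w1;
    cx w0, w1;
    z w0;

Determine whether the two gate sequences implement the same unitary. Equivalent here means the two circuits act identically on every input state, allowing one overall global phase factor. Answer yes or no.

No, they are not equivalent — no single phase factor reconciles the two unitaries.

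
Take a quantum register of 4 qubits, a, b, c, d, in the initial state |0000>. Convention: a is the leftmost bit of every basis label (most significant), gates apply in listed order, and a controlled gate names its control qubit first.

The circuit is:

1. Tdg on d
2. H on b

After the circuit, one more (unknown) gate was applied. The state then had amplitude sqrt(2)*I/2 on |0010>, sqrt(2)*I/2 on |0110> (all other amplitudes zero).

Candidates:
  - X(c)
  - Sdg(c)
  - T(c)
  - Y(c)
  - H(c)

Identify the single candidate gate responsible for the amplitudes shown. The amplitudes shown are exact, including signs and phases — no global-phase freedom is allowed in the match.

The unique candidate consistent with the amplitudes is Y(c).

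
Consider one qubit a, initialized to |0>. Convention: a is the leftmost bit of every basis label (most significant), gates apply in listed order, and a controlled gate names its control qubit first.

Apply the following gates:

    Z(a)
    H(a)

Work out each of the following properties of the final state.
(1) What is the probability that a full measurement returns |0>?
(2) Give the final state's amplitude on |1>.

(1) A full measurement returns |0> with probability 1/2.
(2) The final state's coefficient on |1> equals sqrt(2)/2.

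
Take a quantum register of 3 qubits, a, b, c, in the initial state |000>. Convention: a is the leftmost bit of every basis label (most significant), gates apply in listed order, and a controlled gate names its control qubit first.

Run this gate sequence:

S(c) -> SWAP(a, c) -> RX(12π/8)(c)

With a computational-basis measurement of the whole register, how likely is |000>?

Outcome |000> occurs with probability 1/2.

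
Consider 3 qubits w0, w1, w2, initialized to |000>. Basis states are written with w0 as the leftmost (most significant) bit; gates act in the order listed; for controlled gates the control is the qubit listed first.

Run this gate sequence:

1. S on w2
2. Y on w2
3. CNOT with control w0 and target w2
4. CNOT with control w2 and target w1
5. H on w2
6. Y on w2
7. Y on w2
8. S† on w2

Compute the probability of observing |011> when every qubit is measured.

The probability of measuring |011> is 1/2.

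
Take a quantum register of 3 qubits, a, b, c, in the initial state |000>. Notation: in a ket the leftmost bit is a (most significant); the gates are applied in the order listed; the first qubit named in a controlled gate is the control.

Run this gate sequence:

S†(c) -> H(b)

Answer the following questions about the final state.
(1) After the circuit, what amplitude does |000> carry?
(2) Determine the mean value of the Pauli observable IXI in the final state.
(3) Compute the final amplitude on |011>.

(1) The amplitude on |000> is sqrt(2)/2.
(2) In the final state, IXI has expectation 1.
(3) The final state's coefficient on |011> equals 0.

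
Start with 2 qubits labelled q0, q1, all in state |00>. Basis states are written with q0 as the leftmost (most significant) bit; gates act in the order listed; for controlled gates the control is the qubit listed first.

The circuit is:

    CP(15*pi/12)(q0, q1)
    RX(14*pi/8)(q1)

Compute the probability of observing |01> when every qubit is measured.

The probability of measuring |01> is 1/2 - sqrt(2)/4.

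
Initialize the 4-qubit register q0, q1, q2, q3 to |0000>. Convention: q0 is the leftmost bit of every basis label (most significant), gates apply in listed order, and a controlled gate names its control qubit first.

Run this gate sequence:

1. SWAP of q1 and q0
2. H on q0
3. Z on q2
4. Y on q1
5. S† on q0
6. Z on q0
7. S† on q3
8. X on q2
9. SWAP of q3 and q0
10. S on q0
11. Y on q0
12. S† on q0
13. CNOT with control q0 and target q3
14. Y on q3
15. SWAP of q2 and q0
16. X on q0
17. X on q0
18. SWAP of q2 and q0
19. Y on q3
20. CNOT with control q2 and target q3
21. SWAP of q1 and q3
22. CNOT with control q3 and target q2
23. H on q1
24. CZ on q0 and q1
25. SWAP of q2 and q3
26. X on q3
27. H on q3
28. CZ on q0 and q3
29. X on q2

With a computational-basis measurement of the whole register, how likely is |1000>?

The probability of measuring |1000> is 1/4. Key observation: steps 14-19 multiply out to the identity, so the circuit reduces to the remaining gates.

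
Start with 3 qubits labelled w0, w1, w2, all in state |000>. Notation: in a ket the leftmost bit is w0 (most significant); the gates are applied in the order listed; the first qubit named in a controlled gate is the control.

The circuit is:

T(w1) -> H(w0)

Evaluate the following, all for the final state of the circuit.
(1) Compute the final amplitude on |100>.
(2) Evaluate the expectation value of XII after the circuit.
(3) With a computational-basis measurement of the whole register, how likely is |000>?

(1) |100> carries amplitude sqrt(2)/2 in the final state.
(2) The observable XII averages to 1.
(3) The probability of measuring |000> is 1/2.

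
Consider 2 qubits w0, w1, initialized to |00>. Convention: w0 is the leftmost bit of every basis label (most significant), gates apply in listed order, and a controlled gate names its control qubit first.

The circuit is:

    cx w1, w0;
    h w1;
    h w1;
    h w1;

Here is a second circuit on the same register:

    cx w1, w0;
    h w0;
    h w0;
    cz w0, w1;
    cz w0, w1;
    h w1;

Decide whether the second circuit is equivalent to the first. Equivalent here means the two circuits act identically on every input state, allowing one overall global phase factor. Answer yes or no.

Yes, they are equivalent — the unitaries differ by at most a global phase.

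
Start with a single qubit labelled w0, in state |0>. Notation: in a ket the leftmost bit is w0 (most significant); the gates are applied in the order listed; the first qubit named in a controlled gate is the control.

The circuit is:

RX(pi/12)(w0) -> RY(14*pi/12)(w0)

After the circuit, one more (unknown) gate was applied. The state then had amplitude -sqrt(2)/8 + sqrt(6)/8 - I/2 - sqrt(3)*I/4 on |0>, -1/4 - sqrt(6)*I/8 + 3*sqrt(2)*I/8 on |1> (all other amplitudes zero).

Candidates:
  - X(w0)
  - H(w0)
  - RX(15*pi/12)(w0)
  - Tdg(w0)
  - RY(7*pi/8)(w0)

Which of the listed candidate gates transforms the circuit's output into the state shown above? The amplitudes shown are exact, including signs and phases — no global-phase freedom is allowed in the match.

The applied gate was RX(15*pi/12)(w0).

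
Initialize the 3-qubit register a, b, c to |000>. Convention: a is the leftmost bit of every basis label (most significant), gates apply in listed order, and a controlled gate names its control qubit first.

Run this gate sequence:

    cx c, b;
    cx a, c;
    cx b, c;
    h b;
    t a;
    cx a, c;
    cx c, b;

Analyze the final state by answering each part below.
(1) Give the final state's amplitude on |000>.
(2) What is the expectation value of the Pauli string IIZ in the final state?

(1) The amplitude on |000> is sqrt(2)/2.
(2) The observable IIZ averages to 1.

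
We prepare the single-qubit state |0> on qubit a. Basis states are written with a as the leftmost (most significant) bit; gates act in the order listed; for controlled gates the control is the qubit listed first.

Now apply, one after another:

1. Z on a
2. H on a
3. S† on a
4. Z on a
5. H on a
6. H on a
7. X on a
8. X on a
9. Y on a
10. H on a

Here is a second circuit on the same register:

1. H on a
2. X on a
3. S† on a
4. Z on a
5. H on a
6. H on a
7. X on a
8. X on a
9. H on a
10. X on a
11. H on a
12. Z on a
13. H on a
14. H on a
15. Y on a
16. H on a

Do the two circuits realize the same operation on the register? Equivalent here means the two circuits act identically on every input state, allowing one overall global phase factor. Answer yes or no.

Yes — the two circuits implement the same unitary up to a global phase.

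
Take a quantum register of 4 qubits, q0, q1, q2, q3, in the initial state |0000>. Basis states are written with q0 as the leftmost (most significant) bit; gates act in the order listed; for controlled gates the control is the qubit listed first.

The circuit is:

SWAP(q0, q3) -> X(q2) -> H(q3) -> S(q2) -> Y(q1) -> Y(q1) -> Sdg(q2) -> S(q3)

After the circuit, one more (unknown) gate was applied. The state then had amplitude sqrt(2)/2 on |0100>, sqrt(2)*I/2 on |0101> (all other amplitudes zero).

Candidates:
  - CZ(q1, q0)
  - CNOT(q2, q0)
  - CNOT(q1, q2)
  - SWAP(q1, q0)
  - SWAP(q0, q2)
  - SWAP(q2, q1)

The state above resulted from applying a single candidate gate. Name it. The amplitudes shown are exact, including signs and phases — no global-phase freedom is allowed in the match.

It was SWAP(q2, q1) that produced the state shown. Key observation: gates 4-7 undo each other exactly, leaving only the rest of the circuit to track.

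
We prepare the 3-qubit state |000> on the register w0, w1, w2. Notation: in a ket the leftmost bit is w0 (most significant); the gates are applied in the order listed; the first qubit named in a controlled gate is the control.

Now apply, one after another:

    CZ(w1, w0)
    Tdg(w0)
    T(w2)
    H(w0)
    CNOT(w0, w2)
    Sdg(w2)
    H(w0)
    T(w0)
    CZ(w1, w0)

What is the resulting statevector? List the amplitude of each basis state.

The final amplitudes are 1/2 on |000>, -I/2 on |001>, 0 on |010>, 0 on |011>, exp(I*pi/4)/2 on |100>, exp(3*I*pi/4)/2 on |101>, 0 on |110>, 0 on |111>.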